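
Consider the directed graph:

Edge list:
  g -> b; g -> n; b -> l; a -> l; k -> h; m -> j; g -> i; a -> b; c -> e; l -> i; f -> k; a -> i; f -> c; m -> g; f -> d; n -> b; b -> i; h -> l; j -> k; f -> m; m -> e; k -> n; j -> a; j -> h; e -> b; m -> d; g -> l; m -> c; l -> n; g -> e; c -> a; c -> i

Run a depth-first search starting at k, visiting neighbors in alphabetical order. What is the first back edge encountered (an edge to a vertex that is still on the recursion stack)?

DFS from k (visiting neighbors in alphabetical order); mark gray on enter, black on exit:
k gray
  h gray
    l gray
      i gray
      i black
      n gray
        b gray
          b→i: i black — skip
          b→l: l is gray → back edge
First back edge: b → l.

b->l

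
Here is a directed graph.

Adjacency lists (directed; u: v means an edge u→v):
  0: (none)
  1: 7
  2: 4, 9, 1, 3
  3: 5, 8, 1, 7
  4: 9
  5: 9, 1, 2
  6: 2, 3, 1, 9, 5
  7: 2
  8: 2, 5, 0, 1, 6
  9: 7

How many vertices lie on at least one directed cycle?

9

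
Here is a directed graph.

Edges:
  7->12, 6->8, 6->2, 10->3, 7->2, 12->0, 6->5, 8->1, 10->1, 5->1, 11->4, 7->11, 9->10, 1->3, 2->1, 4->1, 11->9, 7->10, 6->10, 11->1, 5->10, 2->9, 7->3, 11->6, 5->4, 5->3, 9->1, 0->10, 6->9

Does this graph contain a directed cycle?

No

DFS with white/gray/black marking, starting from 8:
8 gray
  1 gray
    3 gray
    3 black
  1 black
8 black
0 gray
  10 gray
    10→1: 1 black — skip
    10→3: 3 black — skip
  10 black
0 black
2 gray
  2→1: 1 black — skip
  9 gray
    9→1: 1 black — skip
    9→10: 10 black — skip
  9 black
2 black
4 gray
  4→1: 1 black — skip
4 black
5 gray
  5→1: 1 black — skip
  5→10: 10 black — skip
  5→3: 3 black — skip
  5→4: 4 black — skip
5 black
6 gray
  6→9: 9 black — skip
  6→5: 5 black — skip
  6→2: 2 black — skip
  6→8: 8 black — skip
  6→10: 10 black — skip
6 black
7 gray
  11 gray
    11→1: 1 black — skip
    11→9: 9 black — skip
    11→4: 4 black — skip
    11→6: 6 black — skip
  11 black
  7→10: 10 black — skip
  7→2: 2 black — skip
  12 gray
    12→0: 0 black — skip
  12 black
  7→3: 3 black — skip
7 black
Every edge goes to a white or black vertex — no back edge, so the graph is acyclic.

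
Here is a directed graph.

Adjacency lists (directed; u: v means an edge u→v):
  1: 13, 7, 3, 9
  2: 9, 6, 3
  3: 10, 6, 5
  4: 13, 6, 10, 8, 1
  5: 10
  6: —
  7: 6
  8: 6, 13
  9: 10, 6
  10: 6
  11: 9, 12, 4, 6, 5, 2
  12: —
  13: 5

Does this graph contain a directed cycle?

No

DFS with white/gray/black marking, starting from 1:
1 gray
  13 gray
    5 gray
      10 gray
        6 gray
        6 black
      10 black
    5 black
  13 black
  7 gray
    7→6: 6 black — skip
  7 black
  3 gray
    3→10: 10 black — skip
    3→6: 6 black — skip
    3→5: 5 black — skip
  3 black
  9 gray
    9→10: 10 black — skip
    9→6: 6 black — skip
  9 black
1 black
2 gray
  2→9: 9 black — skip
  2→6: 6 black — skip
  2→3: 3 black — skip
2 black
4 gray
  4→13: 13 black — skip
  4→6: 6 black — skip
  4→10: 10 black — skip
  8 gray
    8→6: 6 black — skip
    8→13: 13 black — skip
  8 black
  4→1: 1 black — skip
4 black
11 gray
  11→9: 9 black — skip
  12 gray
  12 black
  11→4: 4 black — skip
  11→6: 6 black — skip
  11→5: 5 black — skip
  11→2: 2 black — skip
11 black
Every edge goes to a white or black vertex — no back edge, so the graph is acyclic.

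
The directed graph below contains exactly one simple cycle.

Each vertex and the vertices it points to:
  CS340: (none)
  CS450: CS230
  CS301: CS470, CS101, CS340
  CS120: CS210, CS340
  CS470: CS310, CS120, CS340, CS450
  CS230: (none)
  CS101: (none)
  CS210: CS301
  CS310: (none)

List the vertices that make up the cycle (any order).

DFS with gray/black marking from CS470:
CS470 gray
  CS310 gray
  CS310 black
  CS120 gray
    CS210 gray
      CS301 gray
        CS301→CS470: CS470 is gray → back edge
Back edge closes the cycle CS470 → CS120 → CS210 → CS301 → CS470; its vertices are {CS120, CS210, CS301, CS470}.

CS120, CS210, CS301, CS470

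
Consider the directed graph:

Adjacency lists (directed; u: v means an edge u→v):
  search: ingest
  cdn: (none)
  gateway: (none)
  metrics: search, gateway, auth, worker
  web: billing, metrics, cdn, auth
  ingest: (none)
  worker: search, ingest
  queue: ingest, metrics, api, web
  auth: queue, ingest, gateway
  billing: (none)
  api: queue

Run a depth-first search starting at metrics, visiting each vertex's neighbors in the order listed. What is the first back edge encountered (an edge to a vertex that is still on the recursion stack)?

queue→metrics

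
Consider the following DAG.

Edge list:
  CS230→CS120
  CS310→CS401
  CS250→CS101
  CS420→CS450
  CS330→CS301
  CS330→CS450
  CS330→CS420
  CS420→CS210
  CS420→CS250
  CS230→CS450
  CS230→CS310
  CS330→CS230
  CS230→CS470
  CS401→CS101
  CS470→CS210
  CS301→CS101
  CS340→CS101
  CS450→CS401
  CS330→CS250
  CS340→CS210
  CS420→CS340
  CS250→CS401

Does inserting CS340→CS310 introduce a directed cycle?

No

Adding CS340→CS310 creates a cycle iff CS310 can already reach CS340.
Explore from CS310: no path reaches CS340. The graph stays acyclic.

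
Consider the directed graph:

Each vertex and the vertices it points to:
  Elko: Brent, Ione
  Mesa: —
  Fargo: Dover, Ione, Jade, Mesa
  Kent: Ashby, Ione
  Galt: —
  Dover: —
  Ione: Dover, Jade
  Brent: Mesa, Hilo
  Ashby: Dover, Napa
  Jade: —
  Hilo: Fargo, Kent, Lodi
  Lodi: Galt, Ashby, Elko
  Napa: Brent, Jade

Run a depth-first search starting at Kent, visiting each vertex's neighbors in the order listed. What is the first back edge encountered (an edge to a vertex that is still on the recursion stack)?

DFS from Kent (visiting each vertex's neighbors in the order listed); mark gray on enter, black on exit:
Kent gray
  Ashby gray
    Dover gray
    Dover black
    Napa gray
      Brent gray
        Mesa gray
        Mesa black
        Hilo gray
          Fargo gray
            Fargo→Dover: Dover black — skip
            Ione gray
              Ione→Dover: Dover black — skip
              Jade gray
              Jade black
            Ione black
            Fargo→Jade: Jade black — skip
            Fargo→Mesa: Mesa black — skip
          Fargo black
          Hilo→Kent: Kent is gray → back edge
First back edge: Hilo → Kent.

Hilo→Kent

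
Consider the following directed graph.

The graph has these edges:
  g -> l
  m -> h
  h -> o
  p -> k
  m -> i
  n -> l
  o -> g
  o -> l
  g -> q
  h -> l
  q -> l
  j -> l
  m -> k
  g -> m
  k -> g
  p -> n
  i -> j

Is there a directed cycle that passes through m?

Yes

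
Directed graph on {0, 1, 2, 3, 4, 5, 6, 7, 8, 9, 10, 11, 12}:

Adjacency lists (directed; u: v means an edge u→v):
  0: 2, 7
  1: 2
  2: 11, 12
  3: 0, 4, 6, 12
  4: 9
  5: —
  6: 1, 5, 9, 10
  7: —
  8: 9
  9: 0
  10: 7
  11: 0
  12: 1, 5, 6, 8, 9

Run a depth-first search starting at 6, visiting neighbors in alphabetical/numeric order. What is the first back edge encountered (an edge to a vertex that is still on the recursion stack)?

0→2

DFS from 6 (visiting neighbors in alphabetical/numeric order); mark gray on enter, black on exit:
6 gray
  1 gray
    2 gray
      11 gray
        0 gray
          0→2: 2 is gray → back edge
First back edge: 0 → 2.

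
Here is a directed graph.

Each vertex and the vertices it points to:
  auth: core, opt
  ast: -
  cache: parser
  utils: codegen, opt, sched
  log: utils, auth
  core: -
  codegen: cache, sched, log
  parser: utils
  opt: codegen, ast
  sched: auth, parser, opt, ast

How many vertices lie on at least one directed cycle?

8

A vertex is on a directed cycle iff it belongs to a strongly connected component of size ≥ 2 (or has a self-loop).
The vertices on cycles are {log, opt, auth, cache, sched, utils, parser, codegen} — 8 in total.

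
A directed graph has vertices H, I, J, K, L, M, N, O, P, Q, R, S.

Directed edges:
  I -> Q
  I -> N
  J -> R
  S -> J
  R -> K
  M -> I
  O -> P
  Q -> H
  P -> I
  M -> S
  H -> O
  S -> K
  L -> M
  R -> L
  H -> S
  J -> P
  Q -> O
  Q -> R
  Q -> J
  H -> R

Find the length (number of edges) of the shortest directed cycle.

For each vertex v, BFS finds the shortest path from v back to v.
The shortest such closed walk is I → Q → J → P → I, length 4.

4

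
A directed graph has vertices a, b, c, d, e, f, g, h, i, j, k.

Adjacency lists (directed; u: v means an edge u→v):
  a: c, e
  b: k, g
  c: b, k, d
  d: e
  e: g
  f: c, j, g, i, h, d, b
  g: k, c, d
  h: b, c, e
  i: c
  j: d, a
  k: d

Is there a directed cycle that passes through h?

No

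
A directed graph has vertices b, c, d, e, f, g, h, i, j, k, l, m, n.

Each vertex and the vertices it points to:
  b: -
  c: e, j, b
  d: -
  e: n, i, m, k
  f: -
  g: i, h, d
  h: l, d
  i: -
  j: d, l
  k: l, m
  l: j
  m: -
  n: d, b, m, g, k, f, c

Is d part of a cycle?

No

d lies on a cycle iff there is a path from d back to itself.
Exploring from d, it never reaches itself; equivalently, its strongly connected component is a singleton.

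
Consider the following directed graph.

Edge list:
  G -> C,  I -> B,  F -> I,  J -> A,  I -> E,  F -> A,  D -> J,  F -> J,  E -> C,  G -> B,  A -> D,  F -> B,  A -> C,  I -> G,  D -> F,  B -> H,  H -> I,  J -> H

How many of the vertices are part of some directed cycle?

A vertex is on a directed cycle iff it belongs to a strongly connected component of size ≥ 2 (or has a self-loop).
The vertices on cycles are {A, B, D, F, G, H, I, J} — 8 in total.

8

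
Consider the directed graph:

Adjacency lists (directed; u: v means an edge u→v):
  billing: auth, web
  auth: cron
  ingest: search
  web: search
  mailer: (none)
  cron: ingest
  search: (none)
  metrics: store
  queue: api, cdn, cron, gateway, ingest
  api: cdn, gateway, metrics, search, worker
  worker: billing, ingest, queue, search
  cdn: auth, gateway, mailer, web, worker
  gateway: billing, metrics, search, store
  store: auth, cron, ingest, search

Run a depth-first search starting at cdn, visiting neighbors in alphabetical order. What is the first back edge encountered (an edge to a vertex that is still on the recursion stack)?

DFS from cdn (visiting neighbors in alphabetical order); mark gray on enter, black on exit:
cdn gray
  auth gray
    cron gray
      ingest gray
        search gray
        search black
      ingest black
    cron black
  auth black
  gateway gray
    billing gray
      billing→auth: auth black — skip
      web gray
        web→search: search black — skip
      web black
    billing black
    metrics gray
      store gray
        store→auth: auth black — skip
        store→cron: cron black — skip
        store→ingest: ingest black — skip
        store→search: search black — skip
      store black
    metrics black
    gateway→search: search black — skip
    gateway→store: store black — skip
  gateway black
  mailer gray
  mailer black
  cdn→web: web black — skip
  worker gray
    worker→billing: billing black — skip
    worker→ingest: ingest black — skip
    queue gray
      api gray
        api→cdn: cdn is gray → back edge
First back edge: api → cdn.

api->cdn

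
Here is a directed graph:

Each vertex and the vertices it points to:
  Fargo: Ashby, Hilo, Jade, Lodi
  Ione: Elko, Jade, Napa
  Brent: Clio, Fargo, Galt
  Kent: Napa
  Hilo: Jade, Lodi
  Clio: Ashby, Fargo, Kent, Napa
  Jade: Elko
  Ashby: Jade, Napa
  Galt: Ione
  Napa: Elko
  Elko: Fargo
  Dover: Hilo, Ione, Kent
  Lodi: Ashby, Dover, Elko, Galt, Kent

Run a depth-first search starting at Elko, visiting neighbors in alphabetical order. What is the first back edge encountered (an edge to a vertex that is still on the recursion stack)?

DFS from Elko (visiting neighbors in alphabetical order); mark gray on enter, black on exit:
Elko gray
  Fargo gray
    Ashby gray
      Jade gray
        Jade→Elko: Elko is gray → back edge
First back edge: Jade → Elko.

Jade->Elko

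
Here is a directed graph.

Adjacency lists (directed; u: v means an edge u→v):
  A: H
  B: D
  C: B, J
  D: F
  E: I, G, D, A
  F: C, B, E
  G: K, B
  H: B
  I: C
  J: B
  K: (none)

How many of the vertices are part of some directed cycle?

A vertex is on a directed cycle iff it belongs to a strongly connected component of size ≥ 2 (or has a self-loop).
The vertices on cycles are {A, B, C, D, E, F, G, H, I, J} — 10 in total.

10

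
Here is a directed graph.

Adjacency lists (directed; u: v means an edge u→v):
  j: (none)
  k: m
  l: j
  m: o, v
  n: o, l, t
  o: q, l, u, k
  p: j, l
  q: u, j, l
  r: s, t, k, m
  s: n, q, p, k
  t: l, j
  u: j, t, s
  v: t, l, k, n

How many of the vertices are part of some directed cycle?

8

A vertex is on a directed cycle iff it belongs to a strongly connected component of size ≥ 2 (or has a self-loop).
The vertices on cycles are {k, m, n, o, q, s, u, v} — 8 in total.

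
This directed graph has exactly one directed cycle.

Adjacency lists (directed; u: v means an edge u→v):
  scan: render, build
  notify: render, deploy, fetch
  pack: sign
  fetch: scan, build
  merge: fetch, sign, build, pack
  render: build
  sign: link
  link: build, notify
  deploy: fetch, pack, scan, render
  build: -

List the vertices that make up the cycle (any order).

DFS with gray/black marking from sign:
sign gray
  link gray
    build gray
    build black
    notify gray
      render gray
        render→build: build black — skip
      render black
      deploy gray
        fetch gray
          scan gray
            scan→render: render black — skip
            scan→build: build black — skip
          scan black
          fetch→build: build black — skip
        fetch black
        pack gray
          pack→sign: sign is gray → back edge
Back edge closes the cycle sign → link → notify → deploy → pack → sign; its vertices are {link, pack, sign, deploy, notify}.

link, pack, sign, deploy, notify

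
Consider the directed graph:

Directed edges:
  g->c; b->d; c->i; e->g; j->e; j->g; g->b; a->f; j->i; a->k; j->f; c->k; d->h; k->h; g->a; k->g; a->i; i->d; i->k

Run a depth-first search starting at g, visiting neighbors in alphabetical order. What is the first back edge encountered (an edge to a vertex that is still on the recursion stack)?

DFS from g (visiting neighbors in alphabetical order); mark gray on enter, black on exit:
g gray
  a gray
    f gray
    f black
    i gray
      d gray
        h gray
        h black
      d black
      k gray
        k→g: g is gray → back edge
First back edge: k → g.

k→g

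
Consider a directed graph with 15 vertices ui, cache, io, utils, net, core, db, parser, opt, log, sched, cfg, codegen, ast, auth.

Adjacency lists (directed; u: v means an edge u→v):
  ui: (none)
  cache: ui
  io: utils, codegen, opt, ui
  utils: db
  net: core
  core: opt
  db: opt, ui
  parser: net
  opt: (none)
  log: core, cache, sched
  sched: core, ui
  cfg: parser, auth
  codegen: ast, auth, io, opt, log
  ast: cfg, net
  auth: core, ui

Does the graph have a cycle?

DFS with white/gray/black marking, starting from cfg:
cfg gray
  parser gray
    net gray
      core gray
        opt gray
        opt black
      core black
    net black
  parser black
  auth gray
    auth→core: core black — skip
    ui gray
    ui black
  auth black
cfg black
cache gray
  cache→ui: ui black — skip
cache black
io gray
  utils gray
    db gray
      db→opt: opt black — skip
      db→ui: ui black — skip
    db black
  utils black
  codegen gray
    ast gray
      ast→cfg: cfg black — skip
      ast→net: net black — skip
    ast black
    codegen→auth: auth black — skip
    codegen→io: io is gray → back edge
Back edge found, so a cycle exists: io → codegen → io.

Yes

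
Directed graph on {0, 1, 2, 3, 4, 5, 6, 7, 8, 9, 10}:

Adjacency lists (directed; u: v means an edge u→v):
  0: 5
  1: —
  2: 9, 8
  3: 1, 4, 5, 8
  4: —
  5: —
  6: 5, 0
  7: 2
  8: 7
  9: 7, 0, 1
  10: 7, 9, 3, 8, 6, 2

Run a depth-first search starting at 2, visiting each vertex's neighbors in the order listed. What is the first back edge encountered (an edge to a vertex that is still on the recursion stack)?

7→2

DFS from 2 (visiting each vertex's neighbors in the order listed); mark gray on enter, black on exit:
2 gray
  9 gray
    7 gray
      7→2: 2 is gray → back edge
First back edge: 7 → 2.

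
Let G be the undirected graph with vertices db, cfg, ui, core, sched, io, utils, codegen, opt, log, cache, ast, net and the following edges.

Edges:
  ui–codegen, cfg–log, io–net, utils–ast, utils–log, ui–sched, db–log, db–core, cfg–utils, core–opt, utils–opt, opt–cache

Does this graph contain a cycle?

Yes

DFS, tracking each vertex's parent; an edge to a visited non-parent vertex closes a cycle.
Start from ui:
visit ui (parent –)
  visit sched (parent ui)
    sched–ui: parent, skip
  visit codegen (parent ui)
    codegen–ui: parent, skip
visit db (parent –)
  visit core (parent db)
    core–db: parent, skip
    visit opt (parent core)
      visit utils (parent opt)
        utils–opt: parent, skip
        visit ast (parent utils)
          ast–utils: parent, skip
        visit log (parent utils)
          visit cfg (parent log)
            cfg–utils: utils visited and ≠ parent → cycle
Cycle: utils – log – cfg – utils.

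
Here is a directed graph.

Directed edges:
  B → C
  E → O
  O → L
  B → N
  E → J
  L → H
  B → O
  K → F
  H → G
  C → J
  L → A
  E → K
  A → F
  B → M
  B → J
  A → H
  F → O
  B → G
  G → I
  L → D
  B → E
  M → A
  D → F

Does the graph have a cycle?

DFS with white/gray/black marking, starting from F:
F gray
  O gray
    L gray
      H gray
        G gray
          I gray
          I black
        G black
      H black
      D gray
        D→F: F is gray → back edge
Back edge found, so a cycle exists: F → O → L → D → F.

Yes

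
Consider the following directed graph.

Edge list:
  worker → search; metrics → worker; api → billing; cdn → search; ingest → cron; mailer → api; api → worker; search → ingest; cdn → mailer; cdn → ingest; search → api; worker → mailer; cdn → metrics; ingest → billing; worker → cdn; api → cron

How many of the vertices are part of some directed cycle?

6

A vertex is on a directed cycle iff it belongs to a strongly connected component of size ≥ 2 (or has a self-loop).
The vertices on cycles are {api, cdn, mailer, search, worker, metrics} — 6 in total.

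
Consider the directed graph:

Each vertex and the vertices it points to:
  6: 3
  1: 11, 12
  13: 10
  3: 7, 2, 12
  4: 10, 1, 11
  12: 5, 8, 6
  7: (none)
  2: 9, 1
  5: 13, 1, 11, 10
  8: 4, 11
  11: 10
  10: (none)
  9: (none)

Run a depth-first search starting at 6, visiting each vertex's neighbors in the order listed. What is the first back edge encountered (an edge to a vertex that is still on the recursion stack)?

5->1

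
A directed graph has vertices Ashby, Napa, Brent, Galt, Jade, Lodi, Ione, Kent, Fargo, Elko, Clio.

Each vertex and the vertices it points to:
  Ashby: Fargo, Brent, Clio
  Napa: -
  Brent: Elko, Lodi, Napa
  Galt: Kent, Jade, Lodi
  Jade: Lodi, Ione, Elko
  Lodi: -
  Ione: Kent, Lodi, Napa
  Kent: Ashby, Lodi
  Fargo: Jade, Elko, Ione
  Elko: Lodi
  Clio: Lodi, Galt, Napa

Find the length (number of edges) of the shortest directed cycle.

For each vertex v, BFS finds the shortest path from v back to v.
The shortest such closed walk is Ashby → Fargo → Ione → Kent → Ashby, length 4.

4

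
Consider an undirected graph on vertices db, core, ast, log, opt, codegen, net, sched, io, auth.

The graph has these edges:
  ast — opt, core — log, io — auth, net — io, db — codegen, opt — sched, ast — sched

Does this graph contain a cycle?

DFS, tracking each vertex's parent; an edge to a visited non-parent vertex closes a cycle.
Start from db:
visit db (parent –)
  visit codegen (parent db)
    codegen–db: parent, skip
visit core (parent –)
  visit log (parent core)
    log–core: parent, skip
visit ast (parent –)
  visit sched (parent ast)
    visit opt (parent sched)
      opt–ast: ast visited and ≠ parent → cycle
Cycle: ast – sched – opt – ast.

Yes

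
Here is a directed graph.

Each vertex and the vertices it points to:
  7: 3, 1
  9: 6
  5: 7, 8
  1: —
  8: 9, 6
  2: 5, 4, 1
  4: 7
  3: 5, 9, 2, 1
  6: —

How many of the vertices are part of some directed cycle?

5

A vertex is on a directed cycle iff it belongs to a strongly connected component of size ≥ 2 (or has a self-loop).
The vertices on cycles are {2, 3, 4, 5, 7} — 5 in total.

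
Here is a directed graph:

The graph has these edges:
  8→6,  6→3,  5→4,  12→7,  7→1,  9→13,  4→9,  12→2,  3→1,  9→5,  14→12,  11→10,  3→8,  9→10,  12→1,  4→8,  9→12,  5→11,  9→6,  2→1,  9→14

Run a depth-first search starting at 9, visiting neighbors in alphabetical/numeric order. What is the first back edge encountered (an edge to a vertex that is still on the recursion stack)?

3→8

DFS from 9 (visiting neighbors in alphabetical/numeric order); mark gray on enter, black on exit:
9 gray
  5 gray
    4 gray
      8 gray
        6 gray
          3 gray
            1 gray
            1 black
            3→8: 8 is gray → back edge
First back edge: 3 → 8.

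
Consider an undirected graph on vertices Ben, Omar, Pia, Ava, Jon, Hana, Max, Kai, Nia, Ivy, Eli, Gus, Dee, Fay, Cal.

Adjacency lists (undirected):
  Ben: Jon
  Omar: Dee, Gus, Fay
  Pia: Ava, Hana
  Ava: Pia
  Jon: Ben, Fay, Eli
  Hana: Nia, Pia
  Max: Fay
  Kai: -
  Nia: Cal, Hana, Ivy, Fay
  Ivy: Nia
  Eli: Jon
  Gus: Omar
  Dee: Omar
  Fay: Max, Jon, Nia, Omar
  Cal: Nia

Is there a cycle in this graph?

DFS, tracking each vertex's parent; an edge to a visited non-parent vertex closes a cycle.
Start from Fay:
visit Fay (parent –)
  visit Max (parent Fay)
    Max–Fay: parent, skip
  visit Jon (parent Fay)
    visit Ben (parent Jon)
      Ben–Jon: parent, skip
    Jon–Fay: parent, skip
    visit Eli (parent Jon)
      Eli–Jon: parent, skip
  visit Nia (parent Fay)
    visit Cal (parent Nia)
      Cal–Nia: parent, skip
    visit Hana (parent Nia)
      Hana–Nia: parent, skip
      visit Pia (parent Hana)
        visit Ava (parent Pia)
          Ava–Pia: parent, skip
        Pia–Hana: parent, skip
    visit Ivy (parent Nia)
      Ivy–Nia: parent, skip
    Nia–Fay: parent, skip
  visit Omar (parent Fay)
    visit Dee (parent Omar)
      Dee–Omar: parent, skip
    visit Gus (parent Omar)
      Gus–Omar: parent, skip
    Omar–Fay: parent, skip
visit Kai (parent –)
No non-parent visited neighbor found — the graph is a forest.

No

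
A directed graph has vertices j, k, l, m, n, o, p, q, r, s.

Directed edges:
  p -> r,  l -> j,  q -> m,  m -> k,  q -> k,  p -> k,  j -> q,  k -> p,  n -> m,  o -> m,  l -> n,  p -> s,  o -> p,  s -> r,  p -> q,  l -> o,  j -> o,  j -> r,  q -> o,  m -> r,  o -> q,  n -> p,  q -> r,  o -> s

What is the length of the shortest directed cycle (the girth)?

For each vertex v, BFS finds the shortest path from v back to v.
The shortest such closed walk is q → o → q, length 2.

2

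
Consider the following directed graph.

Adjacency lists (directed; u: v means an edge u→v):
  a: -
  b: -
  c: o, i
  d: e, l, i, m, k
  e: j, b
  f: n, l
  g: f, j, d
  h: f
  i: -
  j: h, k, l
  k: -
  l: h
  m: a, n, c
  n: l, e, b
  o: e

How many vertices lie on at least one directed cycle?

A vertex is on a directed cycle iff it belongs to a strongly connected component of size ≥ 2 (or has a self-loop).
The vertices on cycles are {e, f, h, j, l, n} — 6 in total.

6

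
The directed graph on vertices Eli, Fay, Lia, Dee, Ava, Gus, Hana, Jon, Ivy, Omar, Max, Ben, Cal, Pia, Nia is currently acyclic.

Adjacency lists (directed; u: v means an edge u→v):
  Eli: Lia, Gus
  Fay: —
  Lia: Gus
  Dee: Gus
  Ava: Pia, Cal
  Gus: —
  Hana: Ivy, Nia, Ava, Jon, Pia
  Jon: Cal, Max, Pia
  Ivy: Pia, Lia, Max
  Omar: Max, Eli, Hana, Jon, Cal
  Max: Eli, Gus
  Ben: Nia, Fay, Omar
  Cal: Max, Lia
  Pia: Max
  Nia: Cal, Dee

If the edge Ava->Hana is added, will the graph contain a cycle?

Yes

Adding Ava→Hana creates a cycle iff Hana can already reach Ava.
Path from Hana: Hana → Ava.
So Hana → … → Ava → Hana is a cycle.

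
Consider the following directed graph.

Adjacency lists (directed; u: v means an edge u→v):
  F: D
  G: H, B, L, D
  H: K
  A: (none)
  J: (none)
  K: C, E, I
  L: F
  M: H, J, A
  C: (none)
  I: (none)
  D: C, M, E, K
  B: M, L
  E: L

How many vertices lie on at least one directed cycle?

7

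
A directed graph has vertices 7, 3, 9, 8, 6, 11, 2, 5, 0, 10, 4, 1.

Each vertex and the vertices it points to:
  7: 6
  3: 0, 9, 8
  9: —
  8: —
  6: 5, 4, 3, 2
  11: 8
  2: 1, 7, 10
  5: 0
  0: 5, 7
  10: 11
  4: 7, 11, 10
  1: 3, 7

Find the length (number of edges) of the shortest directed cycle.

For each vertex v, BFS finds the shortest path from v back to v.
The shortest such closed walk is 0 → 5 → 0, length 2.

2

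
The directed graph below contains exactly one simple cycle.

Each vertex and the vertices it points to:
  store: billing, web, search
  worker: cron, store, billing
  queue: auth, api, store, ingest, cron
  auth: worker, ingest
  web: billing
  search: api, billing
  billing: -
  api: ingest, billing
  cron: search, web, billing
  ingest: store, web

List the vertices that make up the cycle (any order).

DFS with gray/black marking from api:
api gray
  ingest gray
    store gray
      billing gray
      billing black
      web gray
        web→billing: billing black — skip
      web black
      search gray
        search→api: api is gray → back edge
Back edge closes the cycle api → ingest → store → search → api; its vertices are {api, store, ingest, search}.

api, store, ingest, search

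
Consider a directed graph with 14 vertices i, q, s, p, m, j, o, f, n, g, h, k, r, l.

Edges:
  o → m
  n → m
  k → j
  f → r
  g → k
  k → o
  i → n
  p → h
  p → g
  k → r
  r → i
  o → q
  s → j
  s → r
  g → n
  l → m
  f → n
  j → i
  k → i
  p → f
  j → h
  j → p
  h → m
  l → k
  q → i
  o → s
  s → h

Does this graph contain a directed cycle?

Yes

DFS with white/gray/black marking, starting from m:
m gray
m black
i gray
  n gray
    n→m: m black — skip
  n black
i black
q gray
  q→i: i black — skip
q black
s gray
  r gray
    r→i: i black — skip
  r black
  h gray
    h→m: m black — skip
  h black
  j gray
    j→i: i black — skip
    j→h: h black — skip
    p gray
      g gray
        g→n: n black — skip
        k gray
          k→j: j is gray → back edge
Back edge found, so a cycle exists: j → p → g → k → j.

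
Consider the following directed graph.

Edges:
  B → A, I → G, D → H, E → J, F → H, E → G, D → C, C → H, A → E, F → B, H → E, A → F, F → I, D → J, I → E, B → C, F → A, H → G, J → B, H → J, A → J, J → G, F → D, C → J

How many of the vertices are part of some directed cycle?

9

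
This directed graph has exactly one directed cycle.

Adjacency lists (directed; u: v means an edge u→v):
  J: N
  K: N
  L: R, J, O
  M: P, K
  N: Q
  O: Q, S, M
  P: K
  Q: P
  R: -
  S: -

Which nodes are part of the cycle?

K, N, P, Q

DFS with gray/black marking from N:
N gray
  Q gray
    P gray
      K gray
        K→N: N is gray → back edge
Back edge closes the cycle N → Q → P → K → N; its vertices are {K, N, P, Q}.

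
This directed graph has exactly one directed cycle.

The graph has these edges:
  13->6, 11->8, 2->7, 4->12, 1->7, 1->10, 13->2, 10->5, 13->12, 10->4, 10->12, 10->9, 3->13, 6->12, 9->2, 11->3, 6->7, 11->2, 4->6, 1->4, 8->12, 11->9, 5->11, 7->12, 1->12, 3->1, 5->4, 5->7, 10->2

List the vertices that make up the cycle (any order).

DFS with gray/black marking from 11:
11 gray
  8 gray
    12 gray
    12 black
  8 black
  9 gray
    2 gray
      7 gray
        7→12: 12 black — skip
      7 black
    2 black
  9 black
  11→2: 2 black — skip
  3 gray
    13 gray
      13→12: 12 black — skip
      6 gray
        6→12: 12 black — skip
        6→7: 7 black — skip
      6 black
      13→2: 2 black — skip
    13 black
    1 gray
      4 gray
        4→6: 6 black — skip
        4→12: 12 black — skip
      4 black
      10 gray
        10→12: 12 black — skip
        10→4: 4 black — skip
        5 gray
          5→11: 11 is gray → back edge
Back edge closes the cycle 11 → 3 → 1 → 10 → 5 → 11; its vertices are {1, 3, 5, 10, 11}.

1, 3, 5, 10, 11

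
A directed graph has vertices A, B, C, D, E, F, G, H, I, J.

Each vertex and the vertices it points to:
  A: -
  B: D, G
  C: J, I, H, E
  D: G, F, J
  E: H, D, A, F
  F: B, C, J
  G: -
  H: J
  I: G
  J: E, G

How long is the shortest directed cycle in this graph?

For each vertex v, BFS finds the shortest path from v back to v.
The shortest such closed walk is E → H → J → E, length 3.

3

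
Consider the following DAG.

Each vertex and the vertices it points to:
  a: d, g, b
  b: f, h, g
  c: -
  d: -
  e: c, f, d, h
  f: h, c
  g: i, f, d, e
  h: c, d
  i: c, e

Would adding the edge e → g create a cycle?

Yes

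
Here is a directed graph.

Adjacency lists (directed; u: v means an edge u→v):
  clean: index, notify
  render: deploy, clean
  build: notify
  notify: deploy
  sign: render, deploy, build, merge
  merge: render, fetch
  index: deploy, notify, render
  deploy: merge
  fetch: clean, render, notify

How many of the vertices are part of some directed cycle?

7

A vertex is on a directed cycle iff it belongs to a strongly connected component of size ≥ 2 (or has a self-loop).
The vertices on cycles are {clean, fetch, index, merge, deploy, notify, render} — 7 in total.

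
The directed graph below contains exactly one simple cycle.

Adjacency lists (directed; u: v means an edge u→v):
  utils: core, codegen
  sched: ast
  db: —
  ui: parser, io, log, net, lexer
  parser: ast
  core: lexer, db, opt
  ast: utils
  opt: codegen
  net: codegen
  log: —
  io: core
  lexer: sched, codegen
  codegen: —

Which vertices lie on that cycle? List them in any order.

ast, core, lexer, sched, utils

DFS with gray/black marking from core:
core gray
  lexer gray
    sched gray
      ast gray
        utils gray
          utils→core: core is gray → back edge
Back edge closes the cycle core → lexer → sched → ast → utils → core; its vertices are {ast, core, lexer, sched, utils}.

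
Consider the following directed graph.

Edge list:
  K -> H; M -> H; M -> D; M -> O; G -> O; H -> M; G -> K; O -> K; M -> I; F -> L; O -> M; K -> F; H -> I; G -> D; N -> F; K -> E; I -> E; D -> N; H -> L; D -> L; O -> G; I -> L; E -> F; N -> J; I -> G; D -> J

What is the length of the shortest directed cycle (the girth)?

2

For each vertex v, BFS finds the shortest path from v back to v.
The shortest such closed walk is O → M → O, length 2.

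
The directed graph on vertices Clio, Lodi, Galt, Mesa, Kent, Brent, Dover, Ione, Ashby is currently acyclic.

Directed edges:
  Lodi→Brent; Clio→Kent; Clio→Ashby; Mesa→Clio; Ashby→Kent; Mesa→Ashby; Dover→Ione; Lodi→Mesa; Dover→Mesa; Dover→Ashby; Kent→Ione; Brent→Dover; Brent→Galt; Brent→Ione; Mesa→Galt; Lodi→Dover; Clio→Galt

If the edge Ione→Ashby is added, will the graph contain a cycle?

Yes

Adding Ione→Ashby creates a cycle iff Ashby can already reach Ione.
Path from Ashby: Ashby → Kent → Ione.
So Ashby → … → Ione → Ashby is a cycle.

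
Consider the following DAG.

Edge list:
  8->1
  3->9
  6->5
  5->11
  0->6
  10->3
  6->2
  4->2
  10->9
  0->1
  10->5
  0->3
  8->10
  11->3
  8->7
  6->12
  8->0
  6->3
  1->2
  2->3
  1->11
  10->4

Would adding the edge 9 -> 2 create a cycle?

Yes

Adding 9→2 creates a cycle iff 2 can already reach 9.
Path from 2: 2 → 3 → 9.
So 2 → … → 9 → 2 is a cycle.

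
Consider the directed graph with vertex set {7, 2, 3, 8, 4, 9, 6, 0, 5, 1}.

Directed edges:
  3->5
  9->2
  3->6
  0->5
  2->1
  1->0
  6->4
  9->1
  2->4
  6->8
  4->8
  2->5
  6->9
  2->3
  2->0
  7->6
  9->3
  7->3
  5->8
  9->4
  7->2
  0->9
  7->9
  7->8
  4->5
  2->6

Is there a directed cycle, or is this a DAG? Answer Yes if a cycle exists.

DFS with white/gray/black marking, starting from 9:
9 gray
  1 gray
    0 gray
      5 gray
        8 gray
        8 black
      5 black
      0→9: 9 is gray → back edge
Back edge found, so a cycle exists: 9 → 1 → 0 → 9.

Yes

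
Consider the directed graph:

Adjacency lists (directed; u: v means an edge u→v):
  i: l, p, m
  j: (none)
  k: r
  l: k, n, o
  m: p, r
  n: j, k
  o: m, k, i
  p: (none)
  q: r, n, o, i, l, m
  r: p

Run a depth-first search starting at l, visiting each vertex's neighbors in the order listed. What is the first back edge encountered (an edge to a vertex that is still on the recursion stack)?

i->l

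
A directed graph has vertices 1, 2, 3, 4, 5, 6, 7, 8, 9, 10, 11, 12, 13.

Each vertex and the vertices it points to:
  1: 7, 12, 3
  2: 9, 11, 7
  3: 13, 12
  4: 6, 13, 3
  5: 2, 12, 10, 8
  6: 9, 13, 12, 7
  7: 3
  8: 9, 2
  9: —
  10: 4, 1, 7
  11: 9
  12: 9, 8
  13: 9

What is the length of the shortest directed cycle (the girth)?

For each vertex v, BFS finds the shortest path from v back to v.
The shortest such closed walk is 8 → 2 → 7 → 3 → 12 → 8, length 5.

5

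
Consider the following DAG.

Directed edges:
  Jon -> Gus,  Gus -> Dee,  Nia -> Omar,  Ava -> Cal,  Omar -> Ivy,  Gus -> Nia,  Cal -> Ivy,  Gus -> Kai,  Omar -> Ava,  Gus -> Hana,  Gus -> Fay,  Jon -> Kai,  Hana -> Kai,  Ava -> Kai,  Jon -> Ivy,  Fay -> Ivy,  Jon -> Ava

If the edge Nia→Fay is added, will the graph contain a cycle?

No

Adding Nia→Fay creates a cycle iff Fay can already reach Nia.
Explore from Fay: no path reaches Nia. The graph stays acyclic.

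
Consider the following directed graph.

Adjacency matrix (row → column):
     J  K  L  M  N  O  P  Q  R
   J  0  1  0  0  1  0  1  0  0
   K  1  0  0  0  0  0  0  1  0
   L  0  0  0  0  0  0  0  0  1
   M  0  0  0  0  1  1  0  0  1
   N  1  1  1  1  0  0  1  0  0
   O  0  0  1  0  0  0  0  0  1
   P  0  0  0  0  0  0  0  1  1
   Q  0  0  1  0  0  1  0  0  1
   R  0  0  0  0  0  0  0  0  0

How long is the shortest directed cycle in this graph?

2

For each vertex v, BFS finds the shortest path from v back to v.
The shortest such closed walk is J → N → J, length 2.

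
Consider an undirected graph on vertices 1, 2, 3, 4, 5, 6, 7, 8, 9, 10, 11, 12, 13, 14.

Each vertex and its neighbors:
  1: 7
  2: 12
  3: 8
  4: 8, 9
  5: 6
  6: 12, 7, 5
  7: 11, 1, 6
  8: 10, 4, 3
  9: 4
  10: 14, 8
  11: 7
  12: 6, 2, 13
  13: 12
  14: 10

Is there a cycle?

DFS, tracking each vertex's parent; an edge to a visited non-parent vertex closes a cycle.
Start from 14:
visit 14 (parent –)
  visit 10 (parent 14)
    10–14: parent, skip
    visit 8 (parent 10)
      8–10: parent, skip
      visit 4 (parent 8)
        4–8: parent, skip
        visit 9 (parent 4)
          9–4: parent, skip
      visit 3 (parent 8)
        3–8: parent, skip
visit 1 (parent –)
  visit 7 (parent 1)
    visit 11 (parent 7)
      11–7: parent, skip
    7–1: parent, skip
    visit 6 (parent 7)
      visit 12 (parent 6)
        12–6: parent, skip
        visit 2 (parent 12)
          2–12: parent, skip
        visit 13 (parent 12)
          13–12: parent, skip
      6–7: parent, skip
      visit 5 (parent 6)
        5–6: parent, skip
No non-parent visited neighbor found — the graph is a forest.

No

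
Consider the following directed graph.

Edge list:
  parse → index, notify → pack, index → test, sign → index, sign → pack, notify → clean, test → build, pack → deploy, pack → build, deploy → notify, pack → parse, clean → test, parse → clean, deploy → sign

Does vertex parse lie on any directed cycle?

parse lies on a cycle iff there is a path from parse back to itself.
Exploring from parse, it never reaches itself; equivalently, its strongly connected component is a singleton.

No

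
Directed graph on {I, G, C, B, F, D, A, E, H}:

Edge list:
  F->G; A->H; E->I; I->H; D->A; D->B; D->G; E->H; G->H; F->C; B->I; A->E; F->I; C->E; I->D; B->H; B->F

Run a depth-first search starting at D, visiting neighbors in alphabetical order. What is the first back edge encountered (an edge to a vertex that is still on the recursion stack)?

I->D

DFS from D (visiting neighbors in alphabetical order); mark gray on enter, black on exit:
D gray
  A gray
    E gray
      H gray
      H black
      I gray
        I→D: D is gray → back edge
First back edge: I → D.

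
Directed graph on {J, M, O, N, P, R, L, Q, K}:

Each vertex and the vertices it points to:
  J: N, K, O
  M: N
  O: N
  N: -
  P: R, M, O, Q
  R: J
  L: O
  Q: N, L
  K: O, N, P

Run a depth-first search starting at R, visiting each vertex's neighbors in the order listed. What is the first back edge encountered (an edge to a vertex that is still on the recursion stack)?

DFS from R (visiting each vertex's neighbors in the order listed); mark gray on enter, black on exit:
R gray
  J gray
    N gray
    N black
    K gray
      O gray
        O→N: N black — skip
      O black
      K→N: N black — skip
      P gray
        P→R: R is gray → back edge
First back edge: P → R.

P->R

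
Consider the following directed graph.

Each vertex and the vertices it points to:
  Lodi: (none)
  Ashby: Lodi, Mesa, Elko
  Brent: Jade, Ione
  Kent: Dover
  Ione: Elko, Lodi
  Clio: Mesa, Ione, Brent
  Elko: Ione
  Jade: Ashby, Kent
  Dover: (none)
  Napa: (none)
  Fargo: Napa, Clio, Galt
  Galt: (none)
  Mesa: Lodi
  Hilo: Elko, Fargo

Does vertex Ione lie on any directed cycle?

Ione is on a cycle iff Ione can reach itself via ≥1 edge.
Ione → Elko → Ione — yes.

Yes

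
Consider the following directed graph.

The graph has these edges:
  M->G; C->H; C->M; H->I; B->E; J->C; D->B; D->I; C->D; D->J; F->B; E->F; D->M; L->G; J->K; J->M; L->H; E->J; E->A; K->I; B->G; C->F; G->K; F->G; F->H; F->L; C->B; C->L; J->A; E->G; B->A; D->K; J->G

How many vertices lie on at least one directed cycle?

6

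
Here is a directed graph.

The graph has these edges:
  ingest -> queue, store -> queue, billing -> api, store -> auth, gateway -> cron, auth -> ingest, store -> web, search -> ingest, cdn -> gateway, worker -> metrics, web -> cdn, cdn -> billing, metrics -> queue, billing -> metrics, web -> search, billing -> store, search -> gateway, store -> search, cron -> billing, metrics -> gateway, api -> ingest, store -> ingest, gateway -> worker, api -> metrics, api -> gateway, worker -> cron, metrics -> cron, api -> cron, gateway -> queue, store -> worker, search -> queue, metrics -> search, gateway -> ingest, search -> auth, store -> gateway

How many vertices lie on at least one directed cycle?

A vertex is on a directed cycle iff it belongs to a strongly connected component of size ≥ 2 (or has a self-loop).
The vertices on cycles are {api, cdn, web, cron, store, search, worker, billing, gateway, metrics} — 10 in total.

10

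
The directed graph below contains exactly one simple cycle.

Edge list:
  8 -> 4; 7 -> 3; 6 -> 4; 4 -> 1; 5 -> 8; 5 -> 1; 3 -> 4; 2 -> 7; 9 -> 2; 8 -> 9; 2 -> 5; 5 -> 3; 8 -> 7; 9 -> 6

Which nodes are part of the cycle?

DFS with gray/black marking from 9:
9 gray
  6 gray
    4 gray
      1 gray
      1 black
    4 black
  6 black
  2 gray
    7 gray
      3 gray
        3→4: 4 black — skip
      3 black
    7 black
    5 gray
      5→1: 1 black — skip
      8 gray
        8→4: 4 black — skip
        8→9: 9 is gray → back edge
Back edge closes the cycle 9 → 2 → 5 → 8 → 9; its vertices are {2, 5, 8, 9}.

2, 5, 8, 9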